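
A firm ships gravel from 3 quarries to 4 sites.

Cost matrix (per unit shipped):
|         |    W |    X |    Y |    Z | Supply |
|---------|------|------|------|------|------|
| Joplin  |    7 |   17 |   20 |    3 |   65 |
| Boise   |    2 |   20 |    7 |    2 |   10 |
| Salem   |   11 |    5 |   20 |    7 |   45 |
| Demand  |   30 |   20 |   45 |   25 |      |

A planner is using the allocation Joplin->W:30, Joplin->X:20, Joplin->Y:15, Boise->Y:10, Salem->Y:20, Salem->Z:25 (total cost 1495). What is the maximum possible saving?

340

Current plan cost = 30·7 + 20·17 + 15·20 + 10·7 + 20·20 + 25·7 = 1495.
Optimal plan:
  Joplin→W: 30 × 7 = 210
  Joplin→Y: 10 × 20 = 200
  Joplin→Z: 25 × 3 = 75
  Boise→Y: 10 × 7 = 70
  Salem→X: 20 × 5 = 100
  Salem→Y: 25 × 20 = 500
Optimal cost = 1155.
Saving = 1495 − 1155 = 340.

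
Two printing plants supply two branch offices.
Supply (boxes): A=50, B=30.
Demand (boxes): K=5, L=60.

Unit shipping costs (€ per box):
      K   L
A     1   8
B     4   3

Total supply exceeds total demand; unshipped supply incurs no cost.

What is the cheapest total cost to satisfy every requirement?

335

One minimum-cost allocation:
  A to K: 5 × €1 = €5
  A to L: 30 × €8 = €240
  B to L: 30 × €3 = €90
Total = 5 + 240 + 90 = €335.
(Supply check: A ships 35; B ships 30.)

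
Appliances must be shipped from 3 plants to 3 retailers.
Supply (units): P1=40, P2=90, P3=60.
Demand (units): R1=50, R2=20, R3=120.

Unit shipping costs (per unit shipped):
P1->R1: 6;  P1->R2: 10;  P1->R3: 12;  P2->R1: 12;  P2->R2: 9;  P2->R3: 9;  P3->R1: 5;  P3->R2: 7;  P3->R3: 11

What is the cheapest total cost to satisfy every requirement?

1570

A cheapest plan:
  P1->R1: 10 × 6 = 60
  P1->R3: 30 × 12 = 360
  P2->R3: 90 × 9 = 810
  P3->R1: 40 × 5 = 200
  P3->R2: 20 × 7 = 140
Total = 60 + 360 + 810 + 200 + 140 = 1570.
(Supply check: P1 ships 40; P2 ships 90; P3 ships 60.)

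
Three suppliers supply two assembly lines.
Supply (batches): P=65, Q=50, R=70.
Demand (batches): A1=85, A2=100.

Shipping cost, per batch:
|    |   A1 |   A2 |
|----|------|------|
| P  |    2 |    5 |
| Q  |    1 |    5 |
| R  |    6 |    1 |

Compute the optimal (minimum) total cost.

340

One minimum-cost allocation:
  P->A1: 35 batches
  P->A2: 30 batches
  Q->A1: 50 batches
  R->A2: 70 batches
Total cost = 340.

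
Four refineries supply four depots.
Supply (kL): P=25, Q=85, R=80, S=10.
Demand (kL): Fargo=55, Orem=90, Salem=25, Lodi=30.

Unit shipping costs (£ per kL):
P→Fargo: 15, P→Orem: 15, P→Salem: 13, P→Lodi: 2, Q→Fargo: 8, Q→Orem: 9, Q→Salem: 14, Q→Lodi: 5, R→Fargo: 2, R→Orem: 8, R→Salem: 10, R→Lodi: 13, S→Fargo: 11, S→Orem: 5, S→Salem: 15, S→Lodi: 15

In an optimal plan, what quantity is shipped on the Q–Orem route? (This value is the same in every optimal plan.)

80

Optimal shipments:
  P–Lodi: 25 × £2 = £50
  Q–Orem: 80 × £9 = £720
  Q–Lodi: 5 × £5 = £25
  R–Fargo: 55 × £2 = £110
  R–Salem: 25 × £10 = £250
  S–Orem: 10 × £5 = £50
Total cost = £1205.
So Q→Orem carries 80 kL.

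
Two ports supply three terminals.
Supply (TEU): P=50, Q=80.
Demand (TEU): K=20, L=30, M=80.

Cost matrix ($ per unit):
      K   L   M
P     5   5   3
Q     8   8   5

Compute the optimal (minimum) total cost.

Optimal allocation:
  P to K: 20 × $5 = $100
  P to L: 30 × $5 = $150
  Q to M: 80 × $5 = $400
Total = 100 + 150 + 400 = $650.
(Supply check: P ships 50; Q ships 80.)

650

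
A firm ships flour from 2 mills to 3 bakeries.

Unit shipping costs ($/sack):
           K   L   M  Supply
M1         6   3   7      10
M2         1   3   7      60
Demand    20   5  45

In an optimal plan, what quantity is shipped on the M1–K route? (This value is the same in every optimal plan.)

Solving gives:
  M1->L: 5 × $3 = $15
  M1->M: 5 × $7 = $35
  M2->K: 20 × $1 = $20
  M2->M: 40 × $7 = $280
Total cost = $350.
The route M1→K is not used.

0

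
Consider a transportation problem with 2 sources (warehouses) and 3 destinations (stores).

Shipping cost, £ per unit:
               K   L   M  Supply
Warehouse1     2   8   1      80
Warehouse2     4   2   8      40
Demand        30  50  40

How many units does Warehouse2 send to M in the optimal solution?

0

Optimal shipments:
  Warehouse1–K: 30 × £2 = £60
  Warehouse1–L: 10 × £8 = £80
  Warehouse1–M: 40 × £1 = £40
  Warehouse2–L: 40 × £2 = £80
Total cost = £260.
The route Warehouse2→M is not used.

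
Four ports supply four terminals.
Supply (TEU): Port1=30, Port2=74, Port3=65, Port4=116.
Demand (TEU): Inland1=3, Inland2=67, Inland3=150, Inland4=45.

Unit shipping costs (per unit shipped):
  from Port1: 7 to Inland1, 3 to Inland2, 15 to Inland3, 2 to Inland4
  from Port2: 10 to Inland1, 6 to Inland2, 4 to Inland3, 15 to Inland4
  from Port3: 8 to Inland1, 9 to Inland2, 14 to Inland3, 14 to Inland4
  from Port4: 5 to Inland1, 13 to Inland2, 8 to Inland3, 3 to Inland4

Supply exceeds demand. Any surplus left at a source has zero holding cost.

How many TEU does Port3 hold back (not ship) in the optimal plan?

Minimum-cost shipments:
  Port1 to Inland2: 25 TEU
  Port1 to Inland4: 5 TEU
  Port2 to Inland3: 74 TEU
  Port3 to Inland1: 3 TEU
  Port3 to Inland2: 42 TEU
  Port4 to Inland3: 76 TEU
  Port4 to Inland4: 40 TEU
Total cost = 1511.
Port3 ships 45 of its 65, leaving 20.

20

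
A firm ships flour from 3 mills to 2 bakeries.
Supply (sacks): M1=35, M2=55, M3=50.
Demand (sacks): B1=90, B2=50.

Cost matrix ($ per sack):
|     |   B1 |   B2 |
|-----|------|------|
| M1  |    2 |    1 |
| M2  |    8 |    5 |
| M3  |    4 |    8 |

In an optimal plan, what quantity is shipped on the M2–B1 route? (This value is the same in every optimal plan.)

Solving gives:
  M1 to B1: 35 × $2 = $70
  M2 to B1: 5 × $8 = $40
  M2 to B2: 50 × $5 = $250
  M3 to B1: 50 × $4 = $200
Total cost = $560.
So M2→B1 carries 5 sacks.

5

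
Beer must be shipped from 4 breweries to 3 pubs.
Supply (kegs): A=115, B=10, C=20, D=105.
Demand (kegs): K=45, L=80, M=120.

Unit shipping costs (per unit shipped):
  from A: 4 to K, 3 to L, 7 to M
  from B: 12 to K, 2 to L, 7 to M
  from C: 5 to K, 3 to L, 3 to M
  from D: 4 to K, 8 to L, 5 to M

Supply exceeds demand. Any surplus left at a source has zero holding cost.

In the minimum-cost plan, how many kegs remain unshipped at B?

Minimum-cost shipments:
  A–K: 45 kegs
  A–L: 70 kegs
  B–L: 10 kegs
  C–M: 20 kegs
  D–M: 100 kegs
Total cost = 970.
B ships 10 of its 10, leaving 0.

0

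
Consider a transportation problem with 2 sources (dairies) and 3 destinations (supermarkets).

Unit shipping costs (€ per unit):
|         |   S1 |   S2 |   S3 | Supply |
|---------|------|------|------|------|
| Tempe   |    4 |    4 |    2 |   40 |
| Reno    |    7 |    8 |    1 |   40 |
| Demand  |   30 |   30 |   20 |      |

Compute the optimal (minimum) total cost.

320

Optimal allocation:
  Tempe–S1: 10 × €4 = €40
  Tempe–S2: 30 × €4 = €120
  Reno–S1: 20 × €7 = €140
  Reno–S3: 20 × €1 = €20
Total = 40 + 120 + 140 + 20 = €320.
(Supply check: Tempe ships 40; Reno ships 40.)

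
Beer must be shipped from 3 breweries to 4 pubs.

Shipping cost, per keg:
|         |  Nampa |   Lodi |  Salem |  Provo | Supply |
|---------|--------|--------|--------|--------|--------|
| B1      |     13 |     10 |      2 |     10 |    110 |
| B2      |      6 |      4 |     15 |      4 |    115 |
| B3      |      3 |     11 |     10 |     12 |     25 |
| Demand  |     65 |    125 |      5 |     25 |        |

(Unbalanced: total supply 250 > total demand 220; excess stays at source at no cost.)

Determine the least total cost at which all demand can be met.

1375

Optimal allocation:
  B1 to Lodi: 50 kegs
  B1 to Salem: 5 kegs
  B1 to Provo: 25 kegs
  B2 to Nampa: 40 kegs
  B2 to Lodi: 75 kegs
  B3 to Nampa: 25 kegs
Total cost = 1375.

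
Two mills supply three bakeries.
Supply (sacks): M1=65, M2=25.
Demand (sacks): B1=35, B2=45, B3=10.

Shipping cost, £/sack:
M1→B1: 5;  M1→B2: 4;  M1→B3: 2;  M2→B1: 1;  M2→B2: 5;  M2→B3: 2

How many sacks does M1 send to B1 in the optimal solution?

10

Optimal shipments:
  M1->B1: 10 × £5 = £50
  M1->B2: 45 × £4 = £180
  M1->B3: 10 × £2 = £20
  M2->B1: 25 × £1 = £25
Total cost = £275.
So M1→B1 carries 10 sacks.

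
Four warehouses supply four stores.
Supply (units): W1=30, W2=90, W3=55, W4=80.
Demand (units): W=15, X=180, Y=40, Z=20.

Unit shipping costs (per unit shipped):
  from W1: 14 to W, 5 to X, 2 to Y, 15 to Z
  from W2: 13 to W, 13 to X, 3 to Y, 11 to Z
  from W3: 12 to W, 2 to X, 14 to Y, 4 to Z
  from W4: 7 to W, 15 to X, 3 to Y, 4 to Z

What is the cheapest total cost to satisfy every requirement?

1810

One minimum-cost allocation:
  W1–X: 30 × 5 = 150
  W2–X: 90 × 13 = 1170
  W3–X: 55 × 2 = 110
  W4–W: 15 × 7 = 105
  W4–X: 5 × 15 = 75
  W4–Y: 40 × 3 = 120
  W4–Z: 20 × 4 = 80
Total = 150 + 1170 + 110 + 105 + 75 + 120 + 80 = 1810.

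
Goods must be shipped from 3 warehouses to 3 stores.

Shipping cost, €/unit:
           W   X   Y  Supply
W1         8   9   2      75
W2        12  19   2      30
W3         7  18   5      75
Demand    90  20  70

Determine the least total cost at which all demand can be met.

965

An optimal shipping plan:
  W1→W: 15 × €8 = €120
  W1→X: 20 × €9 = €180
  W1→Y: 40 × €2 = €80
  W2→Y: 30 × €2 = €60
  W3→W: 75 × €7 = €525
Total = 120 + 180 + 80 + 60 + 525 = €965.
(Supply check: W1 ships 75; W2 ships 30; W3 ships 75.)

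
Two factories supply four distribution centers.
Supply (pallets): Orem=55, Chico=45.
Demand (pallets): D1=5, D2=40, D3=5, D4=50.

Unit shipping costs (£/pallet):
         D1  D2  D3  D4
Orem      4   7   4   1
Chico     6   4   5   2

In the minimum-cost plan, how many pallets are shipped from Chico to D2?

40

Solving gives:
  Orem–D1: 5 pallets
  Orem–D3: 5 pallets
  Orem–D4: 45 pallets
  Chico–D2: 40 pallets
  Chico–D4: 5 pallets
Total cost = £255.
So Chico→D2 carries 40 pallets.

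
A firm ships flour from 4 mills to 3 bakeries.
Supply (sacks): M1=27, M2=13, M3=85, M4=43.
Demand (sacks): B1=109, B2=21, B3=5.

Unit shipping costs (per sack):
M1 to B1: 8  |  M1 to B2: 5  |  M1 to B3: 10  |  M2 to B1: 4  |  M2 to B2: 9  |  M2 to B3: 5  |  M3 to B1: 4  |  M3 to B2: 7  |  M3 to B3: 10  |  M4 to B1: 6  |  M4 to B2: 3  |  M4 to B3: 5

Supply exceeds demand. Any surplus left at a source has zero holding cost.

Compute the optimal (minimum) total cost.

546

A cheapest plan:
  M2–B1: 13 × 4 = 52
  M3–B1: 85 × 4 = 340
  M4–B1: 11 × 6 = 66
  M4–B2: 21 × 3 = 63
  M4–B3: 5 × 5 = 25
Total = 52 + 340 + 66 + 63 + 25 = 546.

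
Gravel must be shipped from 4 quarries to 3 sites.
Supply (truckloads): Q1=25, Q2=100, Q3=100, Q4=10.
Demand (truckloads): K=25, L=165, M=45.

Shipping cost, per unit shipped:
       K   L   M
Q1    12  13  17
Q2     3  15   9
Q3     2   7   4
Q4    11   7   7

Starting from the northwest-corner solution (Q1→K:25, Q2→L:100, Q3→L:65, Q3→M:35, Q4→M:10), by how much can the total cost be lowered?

440

Current plan cost = 25·12 + 100·15 + 65·7 + 35·4 + 10·7 = 2465.
Optimal plan:
  Q1→L: 25 truckloads
  Q2→K: 25 truckloads
  Q2→L: 30 truckloads
  Q2→M: 45 truckloads
  Q3→L: 100 truckloads
  Q4→L: 10 truckloads
Optimal cost = 2025.
Saving = 2465 − 2025 = 440.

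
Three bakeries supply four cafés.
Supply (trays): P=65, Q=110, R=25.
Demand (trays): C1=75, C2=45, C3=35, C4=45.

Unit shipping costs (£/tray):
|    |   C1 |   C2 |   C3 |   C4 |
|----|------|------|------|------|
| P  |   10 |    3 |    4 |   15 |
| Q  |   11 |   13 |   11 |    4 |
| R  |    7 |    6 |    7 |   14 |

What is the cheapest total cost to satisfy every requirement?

An optimal shipping plan:
  P–C2: 45 × £3 = £135
  P–C3: 20 × £4 = £80
  Q–C1: 65 × £11 = £715
  Q–C4: 45 × £4 = £180
  R–C1: 10 × £7 = £70
  R–C3: 15 × £7 = £105
Total = 135 + 80 + 715 + 180 + 70 + 105 = £1285.
(Supply check: P ships 65; Q ships 110; R ships 25.)

1285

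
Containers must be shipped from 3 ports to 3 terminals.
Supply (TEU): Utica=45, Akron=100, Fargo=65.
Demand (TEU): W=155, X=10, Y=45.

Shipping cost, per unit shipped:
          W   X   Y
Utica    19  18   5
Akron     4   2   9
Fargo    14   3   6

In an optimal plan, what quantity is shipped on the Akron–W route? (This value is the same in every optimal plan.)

100

The minimum-cost plan:
  Utica to Y: 45 × 5 = 225
  Akron to W: 100 × 4 = 400
  Fargo to W: 55 × 14 = 770
  Fargo to X: 10 × 3 = 30
Total cost = 1425.
So Akron→W carries 100 TEU.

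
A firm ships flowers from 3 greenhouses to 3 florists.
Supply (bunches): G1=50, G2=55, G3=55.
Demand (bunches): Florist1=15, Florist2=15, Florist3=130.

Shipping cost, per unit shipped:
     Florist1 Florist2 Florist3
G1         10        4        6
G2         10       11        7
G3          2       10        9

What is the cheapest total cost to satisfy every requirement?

1045

An optimal shipping plan:
  G1 to Florist2: 15 × 4 = 60
  G1 to Florist3: 35 × 6 = 210
  G2 to Florist3: 55 × 7 = 385
  G3 to Florist1: 15 × 2 = 30
  G3 to Florist3: 40 × 9 = 360
Total = 60 + 210 + 385 + 30 + 360 = 1045.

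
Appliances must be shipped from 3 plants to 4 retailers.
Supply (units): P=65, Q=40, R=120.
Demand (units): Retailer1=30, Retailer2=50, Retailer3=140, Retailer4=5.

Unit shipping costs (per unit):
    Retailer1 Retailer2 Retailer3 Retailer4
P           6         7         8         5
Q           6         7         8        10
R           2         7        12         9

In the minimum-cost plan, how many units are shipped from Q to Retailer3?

Optimal shipments:
  P to Retailer3: 60 × 8 = 480
  P to Retailer4: 5 × 5 = 25
  Q to Retailer3: 40 × 8 = 320
  R to Retailer1: 30 × 2 = 60
  R to Retailer2: 50 × 7 = 350
  R to Retailer3: 40 × 12 = 480
Total cost = 1715.
So Q→Retailer3 carries 40 units.

40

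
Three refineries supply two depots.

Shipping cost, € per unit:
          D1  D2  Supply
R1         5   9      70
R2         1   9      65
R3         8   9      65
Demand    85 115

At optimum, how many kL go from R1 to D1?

The minimum-cost plan:
  R1->D1: 20 × €5 = €100
  R1->D2: 50 × €9 = €450
  R2->D1: 65 × €1 = €65
  R3->D2: 65 × €9 = €585
Total cost = €1200.
So R1→D1 carries 20 kL.

20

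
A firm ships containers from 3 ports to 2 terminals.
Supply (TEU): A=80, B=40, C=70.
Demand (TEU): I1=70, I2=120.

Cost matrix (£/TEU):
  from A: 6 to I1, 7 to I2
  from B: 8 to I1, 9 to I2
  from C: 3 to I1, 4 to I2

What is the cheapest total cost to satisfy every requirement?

Optimal allocation:
  A to I1: 70 × £6 = £420
  A to I2: 10 × £7 = £70
  B to I2: 40 × £9 = £360
  C to I2: 70 × £4 = £280
Total = 420 + 70 + 360 + 280 = £1130.
(Supply check: A ships 80; B ships 40; C ships 70.)

1130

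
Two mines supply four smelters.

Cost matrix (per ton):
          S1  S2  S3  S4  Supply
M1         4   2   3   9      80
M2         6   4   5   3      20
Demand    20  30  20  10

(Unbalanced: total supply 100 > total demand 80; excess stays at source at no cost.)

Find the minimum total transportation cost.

One minimum-cost allocation:
  M1→S1: 20 × 4 = 80
  M1→S2: 30 × 2 = 60
  M1→S3: 20 × 3 = 60
  M2→S4: 10 × 3 = 30
Total = 80 + 60 + 60 + 30 = 230.

230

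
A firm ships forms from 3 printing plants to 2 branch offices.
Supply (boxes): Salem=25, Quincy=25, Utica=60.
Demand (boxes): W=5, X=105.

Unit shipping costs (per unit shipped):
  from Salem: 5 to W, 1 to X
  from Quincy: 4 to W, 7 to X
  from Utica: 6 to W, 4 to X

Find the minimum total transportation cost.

A cheapest plan:
  Salem→X: 25 × 1 = 25
  Quincy→W: 5 × 4 = 20
  Quincy→X: 20 × 7 = 140
  Utica→X: 60 × 4 = 240
Total = 25 + 20 + 140 + 240 = 425.
(Supply check: Salem ships 25; Quincy ships 25; Utica ships 60.)

425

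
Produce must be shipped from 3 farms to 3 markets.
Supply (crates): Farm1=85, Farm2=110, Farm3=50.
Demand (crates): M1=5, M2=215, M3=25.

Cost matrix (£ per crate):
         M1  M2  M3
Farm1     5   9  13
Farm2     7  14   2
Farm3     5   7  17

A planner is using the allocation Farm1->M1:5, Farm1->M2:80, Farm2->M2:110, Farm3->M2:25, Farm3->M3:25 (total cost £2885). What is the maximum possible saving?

Current plan cost = 5·5 + 80·9 + 110·14 + 25·7 + 25·17 = £2885.
Optimal plan:
  Farm1→M2: 85 × £9 = £765
  Farm2→M1: 5 × £7 = £35
  Farm2→M2: 80 × £14 = £1120
  Farm2→M3: 25 × £2 = £50
  Farm3→M2: 50 × £7 = £350
Optimal cost = £2320.
Saving = 2885 − 2320 = £565.

565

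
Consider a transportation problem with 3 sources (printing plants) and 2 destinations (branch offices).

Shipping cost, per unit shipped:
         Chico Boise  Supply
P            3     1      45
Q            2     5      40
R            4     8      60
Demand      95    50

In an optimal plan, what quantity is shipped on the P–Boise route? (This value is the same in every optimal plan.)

45

Optimal shipments:
  P->Boise: 45 × 1 = 45
  Q->Chico: 35 × 2 = 70
  Q->Boise: 5 × 5 = 25
  R->Chico: 60 × 4 = 240
Total cost = 380.
So P→Boise carries 45 boxes.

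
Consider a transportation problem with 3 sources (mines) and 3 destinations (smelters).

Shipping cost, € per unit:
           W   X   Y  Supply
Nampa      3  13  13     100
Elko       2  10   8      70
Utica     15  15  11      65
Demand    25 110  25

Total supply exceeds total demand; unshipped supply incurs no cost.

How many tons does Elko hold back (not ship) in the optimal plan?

Minimum-cost shipments:
  Nampa->W: 25 × €3 = €75
  Nampa->X: 65 × €13 = €845
  Elko->X: 45 × €10 = €450
  Elko->Y: 25 × €8 = €200
Total cost = €1570.
Elko ships 70 of its 70, leaving 0.

0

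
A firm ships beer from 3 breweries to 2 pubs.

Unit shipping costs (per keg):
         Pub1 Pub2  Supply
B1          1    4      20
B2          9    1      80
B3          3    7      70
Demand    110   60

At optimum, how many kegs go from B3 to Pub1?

Optimal shipments:
  B1->Pub1: 20 kegs
  B2->Pub1: 20 kegs
  B2->Pub2: 60 kegs
  B3->Pub1: 70 kegs
Total cost = 470.
So B3→Pub1 carries 70 kegs.

70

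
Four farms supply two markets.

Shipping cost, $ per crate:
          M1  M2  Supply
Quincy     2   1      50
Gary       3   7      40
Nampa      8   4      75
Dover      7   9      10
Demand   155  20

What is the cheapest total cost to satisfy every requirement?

810

An optimal shipping plan:
  Quincy–M1: 50 × $2 = $100
  Gary–M1: 40 × $3 = $120
  Nampa–M1: 55 × $8 = $440
  Nampa–M2: 20 × $4 = $80
  Dover–M1: 10 × $7 = $70
Total = 100 + 120 + 440 + 80 + 70 = $810.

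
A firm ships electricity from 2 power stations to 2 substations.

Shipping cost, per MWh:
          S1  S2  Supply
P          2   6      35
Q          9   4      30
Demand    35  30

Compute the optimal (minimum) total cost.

Optimal allocation:
  P–S1: 35 × 2 = 70
  Q–S2: 30 × 4 = 120
Total = 70 + 120 = 190.

190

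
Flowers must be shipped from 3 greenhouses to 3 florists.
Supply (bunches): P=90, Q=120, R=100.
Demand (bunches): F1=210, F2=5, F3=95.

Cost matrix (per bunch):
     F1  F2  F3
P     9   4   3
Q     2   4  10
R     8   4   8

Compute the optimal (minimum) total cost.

1290

A cheapest plan:
  P to F3: 90 bunches
  Q to F1: 120 bunches
  R to F1: 90 bunches
  R to F2: 5 bunches
  R to F3: 5 bunches
Total cost = 1290.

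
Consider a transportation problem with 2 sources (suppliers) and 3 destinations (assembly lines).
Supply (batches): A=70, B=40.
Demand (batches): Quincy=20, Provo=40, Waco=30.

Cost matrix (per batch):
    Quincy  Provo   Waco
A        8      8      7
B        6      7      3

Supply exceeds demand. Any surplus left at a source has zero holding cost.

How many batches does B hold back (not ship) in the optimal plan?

0

An optimal plan:
  A to Quincy: 10 batches
  A to Provo: 40 batches
  B to Quincy: 10 batches
  B to Waco: 30 batches
Total cost = 550.
B ships 40 of its 40, leaving 0.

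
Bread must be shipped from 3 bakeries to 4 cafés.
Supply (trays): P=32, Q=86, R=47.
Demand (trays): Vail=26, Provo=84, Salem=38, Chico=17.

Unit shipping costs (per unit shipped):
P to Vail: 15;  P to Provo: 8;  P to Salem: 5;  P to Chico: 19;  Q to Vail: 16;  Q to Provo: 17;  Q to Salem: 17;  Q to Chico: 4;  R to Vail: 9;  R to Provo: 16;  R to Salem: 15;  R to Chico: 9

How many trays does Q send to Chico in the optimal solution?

17

Solving gives:
  P to Salem: 32 trays
  Q to Provo: 69 trays
  Q to Chico: 17 trays
  R to Vail: 26 trays
  R to Provo: 15 trays
  R to Salem: 6 trays
Total cost = 1965.
So Q→Chico carries 17 trays.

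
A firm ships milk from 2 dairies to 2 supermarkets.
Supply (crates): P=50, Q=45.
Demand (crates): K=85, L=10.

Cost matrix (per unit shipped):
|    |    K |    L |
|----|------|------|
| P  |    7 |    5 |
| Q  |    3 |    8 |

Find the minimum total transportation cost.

Optimal allocation:
  P to K: 40 crates
  P to L: 10 crates
  Q to K: 45 crates
Total cost = 465.
(Supply check: P ships 50; Q ships 45.)

465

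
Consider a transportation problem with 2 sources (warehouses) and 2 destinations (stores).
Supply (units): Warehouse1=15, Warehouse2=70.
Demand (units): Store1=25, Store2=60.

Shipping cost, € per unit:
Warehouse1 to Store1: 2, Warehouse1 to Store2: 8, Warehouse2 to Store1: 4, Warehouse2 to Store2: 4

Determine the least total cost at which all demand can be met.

One minimum-cost allocation:
  Warehouse1–Store1: 15 × €2 = €30
  Warehouse2–Store1: 10 × €4 = €40
  Warehouse2–Store2: 60 × €4 = €240
Total = 30 + 40 + 240 = €310.

310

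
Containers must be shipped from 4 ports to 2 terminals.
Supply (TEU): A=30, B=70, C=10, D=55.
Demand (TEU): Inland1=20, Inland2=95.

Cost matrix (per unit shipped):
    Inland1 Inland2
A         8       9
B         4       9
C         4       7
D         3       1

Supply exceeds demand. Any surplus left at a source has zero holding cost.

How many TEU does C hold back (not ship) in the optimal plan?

An optimal plan:
  B to Inland1: 20 TEU
  B to Inland2: 30 TEU
  C to Inland2: 10 TEU
  D to Inland2: 55 TEU
Total cost = 475.
C ships 10 of its 10, leaving 0.

0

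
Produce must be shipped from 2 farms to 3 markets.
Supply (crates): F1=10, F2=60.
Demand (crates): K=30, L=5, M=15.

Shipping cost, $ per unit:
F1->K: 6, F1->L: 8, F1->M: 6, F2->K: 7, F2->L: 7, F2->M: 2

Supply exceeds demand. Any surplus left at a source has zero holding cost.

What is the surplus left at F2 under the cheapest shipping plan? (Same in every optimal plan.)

20

An optimal plan:
  F1→K: 10 × $6 = $60
  F2→K: 20 × $7 = $140
  F2→L: 5 × $7 = $35
  F2→M: 15 × $2 = $30
Total cost = $265.
F2 ships 40 of its 60, leaving 20.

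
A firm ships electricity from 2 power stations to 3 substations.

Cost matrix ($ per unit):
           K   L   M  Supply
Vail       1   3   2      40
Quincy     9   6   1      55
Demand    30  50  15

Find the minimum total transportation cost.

A cheapest plan:
  Vail–K: 30 × $1 = $30
  Vail–L: 10 × $3 = $30
  Quincy–L: 40 × $6 = $240
  Quincy–M: 15 × $1 = $15
Total = 30 + 30 + 240 + 15 = $315.

315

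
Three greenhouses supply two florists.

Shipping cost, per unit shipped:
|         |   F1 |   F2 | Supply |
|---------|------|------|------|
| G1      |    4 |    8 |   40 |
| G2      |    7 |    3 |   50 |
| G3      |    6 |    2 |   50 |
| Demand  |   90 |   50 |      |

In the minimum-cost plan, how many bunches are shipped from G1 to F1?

Solving gives:
  G1–F1: 40 × 4 = 160
  G2–F1: 50 × 7 = 350
  G3–F2: 50 × 2 = 100
Total cost = 610.
So G1→F1 carries 40 bunches.

40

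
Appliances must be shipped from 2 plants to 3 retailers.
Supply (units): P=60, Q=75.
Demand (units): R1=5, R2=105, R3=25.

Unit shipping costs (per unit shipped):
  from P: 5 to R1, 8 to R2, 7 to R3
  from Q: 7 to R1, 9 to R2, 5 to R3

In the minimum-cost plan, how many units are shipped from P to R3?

0

Optimal shipments:
  P to R1: 5 × 5 = 25
  P to R2: 55 × 8 = 440
  Q to R2: 50 × 9 = 450
  Q to R3: 25 × 5 = 125
Total cost = 1040.
The route P→R3 is not used.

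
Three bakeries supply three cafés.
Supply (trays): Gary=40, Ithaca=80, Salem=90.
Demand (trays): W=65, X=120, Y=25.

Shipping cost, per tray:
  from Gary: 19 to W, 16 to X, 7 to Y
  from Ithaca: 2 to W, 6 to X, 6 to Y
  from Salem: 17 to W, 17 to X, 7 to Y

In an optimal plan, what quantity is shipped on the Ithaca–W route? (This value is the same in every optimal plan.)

65

Solving gives:
  Gary->X: 40 trays
  Ithaca->W: 65 trays
  Ithaca->X: 15 trays
  Salem->X: 65 trays
  Salem->Y: 25 trays
Total cost = 2140.
So Ithaca→W carries 65 trays.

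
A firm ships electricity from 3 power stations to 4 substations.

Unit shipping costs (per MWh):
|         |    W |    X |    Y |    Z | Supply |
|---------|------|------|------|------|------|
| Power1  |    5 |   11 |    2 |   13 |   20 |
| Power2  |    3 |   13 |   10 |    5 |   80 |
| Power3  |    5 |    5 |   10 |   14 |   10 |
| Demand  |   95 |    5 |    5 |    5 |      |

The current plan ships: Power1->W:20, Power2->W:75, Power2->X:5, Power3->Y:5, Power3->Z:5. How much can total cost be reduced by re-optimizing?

125

Current plan cost = 20·5 + 75·3 + 5·13 + 5·10 + 5·14 = 510.
Optimal plan:
  Power1→W: 15 MWh
  Power1→Y: 5 MWh
  Power2→W: 75 MWh
  Power2→Z: 5 MWh
  Power3→W: 5 MWh
  Power3→X: 5 MWh
Optimal cost = 385.
Saving = 510 − 385 = 125.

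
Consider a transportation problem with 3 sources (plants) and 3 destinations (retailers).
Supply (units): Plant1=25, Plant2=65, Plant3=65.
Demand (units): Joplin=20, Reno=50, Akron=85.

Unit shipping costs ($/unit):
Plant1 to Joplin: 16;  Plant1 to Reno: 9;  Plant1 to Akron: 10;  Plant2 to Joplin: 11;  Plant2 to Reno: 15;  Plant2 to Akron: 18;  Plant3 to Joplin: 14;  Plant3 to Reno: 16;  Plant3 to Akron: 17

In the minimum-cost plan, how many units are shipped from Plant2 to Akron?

Optimal shipments:
  Plant1–Akron: 25 × $10 = $250
  Plant2–Joplin: 20 × $11 = $220
  Plant2–Reno: 45 × $15 = $675
  Plant3–Reno: 5 × $16 = $80
  Plant3–Akron: 60 × $17 = $1020
Total cost = $2245.
The route Plant2→Akron is not used.

0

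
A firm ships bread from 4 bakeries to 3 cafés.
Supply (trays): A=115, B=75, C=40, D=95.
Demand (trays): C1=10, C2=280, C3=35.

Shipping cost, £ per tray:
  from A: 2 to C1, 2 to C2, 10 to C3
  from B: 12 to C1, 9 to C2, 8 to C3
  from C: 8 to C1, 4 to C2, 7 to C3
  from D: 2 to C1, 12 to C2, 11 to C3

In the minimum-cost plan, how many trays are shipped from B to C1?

0

The minimum-cost plan:
  A to C2: 115 trays
  B to C2: 75 trays
  C to C2: 40 trays
  D to C1: 10 trays
  D to C2: 50 trays
  D to C3: 35 trays
Total cost = £2070.
The route B→C1 is not used.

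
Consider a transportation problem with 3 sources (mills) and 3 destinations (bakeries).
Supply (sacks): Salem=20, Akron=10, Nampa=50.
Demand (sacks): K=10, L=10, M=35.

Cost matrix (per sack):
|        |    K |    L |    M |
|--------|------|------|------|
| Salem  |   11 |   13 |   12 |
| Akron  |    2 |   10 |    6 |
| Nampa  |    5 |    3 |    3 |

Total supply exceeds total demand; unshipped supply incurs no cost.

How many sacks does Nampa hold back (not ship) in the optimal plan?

5

Minimum-cost shipments:
  Akron->K: 10 sacks
  Nampa->L: 10 sacks
  Nampa->M: 35 sacks
Total cost = 155.
Nampa ships 45 of its 50, leaving 5.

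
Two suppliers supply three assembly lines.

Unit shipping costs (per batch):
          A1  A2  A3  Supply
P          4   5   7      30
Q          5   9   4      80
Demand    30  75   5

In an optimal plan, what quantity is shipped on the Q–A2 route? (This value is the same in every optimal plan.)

45

The minimum-cost plan:
  P->A2: 30 × 5 = 150
  Q->A1: 30 × 5 = 150
  Q->A2: 45 × 9 = 405
  Q->A3: 5 × 4 = 20
Total cost = 725.
So Q→A2 carries 45 batches.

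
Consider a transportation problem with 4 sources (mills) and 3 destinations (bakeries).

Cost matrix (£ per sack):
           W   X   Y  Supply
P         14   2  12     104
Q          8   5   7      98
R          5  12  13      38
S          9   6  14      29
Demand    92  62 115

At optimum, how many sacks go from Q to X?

The minimum-cost plan:
  P–X: 62 × £2 = £124
  P–Y: 42 × £12 = £504
  Q–W: 25 × £8 = £200
  Q–Y: 73 × £7 = £511
  R–W: 38 × £5 = £190
  S–W: 29 × £9 = £261
Total cost = £1790.
The route Q→X is not used.

0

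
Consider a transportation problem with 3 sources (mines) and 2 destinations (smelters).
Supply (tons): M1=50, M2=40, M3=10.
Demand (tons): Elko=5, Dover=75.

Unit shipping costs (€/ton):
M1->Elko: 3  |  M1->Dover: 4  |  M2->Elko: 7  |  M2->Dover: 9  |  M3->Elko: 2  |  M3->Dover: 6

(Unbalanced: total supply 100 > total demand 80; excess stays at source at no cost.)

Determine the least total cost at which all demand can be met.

420

Optimal allocation:
  M1–Dover: 50 × €4 = €200
  M2–Dover: 20 × €9 = €180
  M3–Elko: 5 × €2 = €10
  M3–Dover: 5 × €6 = €30
Total = 200 + 180 + 10 + 30 = €420.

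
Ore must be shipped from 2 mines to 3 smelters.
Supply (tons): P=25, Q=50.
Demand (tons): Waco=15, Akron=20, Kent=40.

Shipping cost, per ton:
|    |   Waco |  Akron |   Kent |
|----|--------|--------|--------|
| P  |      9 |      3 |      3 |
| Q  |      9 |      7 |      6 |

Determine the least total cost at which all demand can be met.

An optimal shipping plan:
  P→Akron: 20 tons
  P→Kent: 5 tons
  Q→Waco: 15 tons
  Q→Kent: 35 tons
Total cost = 420.

420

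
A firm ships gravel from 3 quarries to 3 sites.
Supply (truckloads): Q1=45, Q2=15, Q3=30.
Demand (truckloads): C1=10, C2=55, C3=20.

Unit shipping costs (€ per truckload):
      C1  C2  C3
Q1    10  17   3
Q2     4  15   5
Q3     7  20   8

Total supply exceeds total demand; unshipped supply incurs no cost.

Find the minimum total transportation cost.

An optimal shipping plan:
  Q1–C2: 25 truckloads
  Q1–C3: 20 truckloads
  Q2–C2: 15 truckloads
  Q3–C1: 10 truckloads
  Q3–C2: 15 truckloads
Total cost = €1080.
(Supply check: Q1 ships 45; Q2 ships 15; Q3 ships 25.)

1080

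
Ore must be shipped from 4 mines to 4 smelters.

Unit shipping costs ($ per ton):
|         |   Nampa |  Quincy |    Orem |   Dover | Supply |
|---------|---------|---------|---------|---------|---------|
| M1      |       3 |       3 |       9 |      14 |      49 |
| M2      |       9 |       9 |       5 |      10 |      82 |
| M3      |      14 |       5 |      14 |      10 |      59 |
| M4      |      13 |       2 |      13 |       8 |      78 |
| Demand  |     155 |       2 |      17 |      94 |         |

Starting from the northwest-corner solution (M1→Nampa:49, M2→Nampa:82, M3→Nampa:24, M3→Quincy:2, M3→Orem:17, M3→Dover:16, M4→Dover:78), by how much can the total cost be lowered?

Current plan cost = 49·3 + 82·9 + 24·14 + 2·5 + 17·14 + 16·10 + 78·8 = $2253.
Optimal plan:
  M1–Nampa: 49 × $3 = $147
  M2–Nampa: 65 × $9 = $585
  M2–Orem: 17 × $5 = $85
  M3–Nampa: 41 × $14 = $574
  M3–Dover: 18 × $10 = $180
  M4–Quincy: 2 × $2 = $4
  M4–Dover: 76 × $8 = $608
Optimal cost = $2183.
Saving = 2253 − 2183 = $70.

70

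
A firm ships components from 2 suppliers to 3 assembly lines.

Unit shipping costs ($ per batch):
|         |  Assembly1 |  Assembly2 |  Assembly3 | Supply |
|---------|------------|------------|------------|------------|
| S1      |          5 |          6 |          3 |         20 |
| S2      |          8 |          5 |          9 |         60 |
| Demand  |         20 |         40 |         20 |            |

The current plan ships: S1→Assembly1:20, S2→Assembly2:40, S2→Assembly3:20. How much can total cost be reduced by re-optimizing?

60

Current plan cost = 20·5 + 40·5 + 20·9 = $480.
Optimal plan:
  S1 to Assembly3: 20 batches
  S2 to Assembly1: 20 batches
  S2 to Assembly2: 40 batches
Optimal cost = $420.
Saving = 480 − 420 = $60.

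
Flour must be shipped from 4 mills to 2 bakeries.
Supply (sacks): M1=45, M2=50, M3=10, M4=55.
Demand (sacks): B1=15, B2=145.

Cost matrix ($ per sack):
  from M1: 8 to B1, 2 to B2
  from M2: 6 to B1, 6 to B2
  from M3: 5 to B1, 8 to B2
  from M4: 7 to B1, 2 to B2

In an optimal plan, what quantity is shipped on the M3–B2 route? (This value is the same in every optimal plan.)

0

The minimum-cost plan:
  M1 to B2: 45 × $2 = $90
  M2 to B1: 5 × $6 = $30
  M2 to B2: 45 × $6 = $270
  M3 to B1: 10 × $5 = $50
  M4 to B2: 55 × $2 = $110
Total cost = $550.
The route M3→B2 is not used.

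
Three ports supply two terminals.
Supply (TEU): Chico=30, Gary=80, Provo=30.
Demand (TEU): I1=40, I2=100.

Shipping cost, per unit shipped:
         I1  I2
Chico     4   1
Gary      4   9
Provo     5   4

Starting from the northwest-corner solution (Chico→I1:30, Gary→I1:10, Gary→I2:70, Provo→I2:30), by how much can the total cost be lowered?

240

Current plan cost = 30·4 + 10·4 + 70·9 + 30·4 = 910.
Optimal plan:
  Chico to I2: 30 × 1 = 30
  Gary to I1: 40 × 4 = 160
  Gary to I2: 40 × 9 = 360
  Provo to I2: 30 × 4 = 120
Optimal cost = 670.
Saving = 910 − 670 = 240.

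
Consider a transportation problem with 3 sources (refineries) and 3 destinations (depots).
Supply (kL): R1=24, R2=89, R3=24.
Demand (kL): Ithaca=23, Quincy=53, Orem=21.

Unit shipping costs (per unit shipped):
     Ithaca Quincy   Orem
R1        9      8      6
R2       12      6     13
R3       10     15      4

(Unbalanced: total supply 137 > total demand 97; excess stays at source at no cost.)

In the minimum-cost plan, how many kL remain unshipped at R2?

36

An optimal plan:
  R1→Ithaca: 23 × 9 = 207
  R2→Quincy: 53 × 6 = 318
  R3→Orem: 21 × 4 = 84
Total cost = 609.
R2 ships 53 of its 89, leaving 36.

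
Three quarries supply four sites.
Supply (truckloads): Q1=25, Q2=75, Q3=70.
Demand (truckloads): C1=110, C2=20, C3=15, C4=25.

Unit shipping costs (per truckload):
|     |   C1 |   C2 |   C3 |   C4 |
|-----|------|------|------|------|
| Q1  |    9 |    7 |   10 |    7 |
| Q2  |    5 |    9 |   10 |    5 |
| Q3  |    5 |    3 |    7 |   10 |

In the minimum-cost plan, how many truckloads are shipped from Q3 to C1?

35

The minimum-cost plan:
  Q1 to C4: 25 × 7 = 175
  Q2 to C1: 75 × 5 = 375
  Q3 to C1: 35 × 5 = 175
  Q3 to C2: 20 × 3 = 60
  Q3 to C3: 15 × 7 = 105
Total cost = 890.
So Q3→C1 carries 35 truckloads.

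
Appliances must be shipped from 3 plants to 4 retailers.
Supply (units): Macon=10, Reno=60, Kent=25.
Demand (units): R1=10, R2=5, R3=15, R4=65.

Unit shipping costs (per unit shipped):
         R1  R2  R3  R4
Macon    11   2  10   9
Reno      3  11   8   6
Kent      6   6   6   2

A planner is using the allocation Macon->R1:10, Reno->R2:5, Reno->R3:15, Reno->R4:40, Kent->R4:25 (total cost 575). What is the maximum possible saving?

115

Current plan cost = 10·11 + 5·11 + 15·8 + 40·6 + 25·2 = 575.
Optimal plan:
  Macon–R2: 5 × 2 = 10
  Macon–R3: 5 × 10 = 50
  Reno–R1: 10 × 3 = 30
  Reno–R3: 10 × 8 = 80
  Reno–R4: 40 × 6 = 240
  Kent–R4: 25 × 2 = 50
Optimal cost = 460.
Saving = 575 − 460 = 115.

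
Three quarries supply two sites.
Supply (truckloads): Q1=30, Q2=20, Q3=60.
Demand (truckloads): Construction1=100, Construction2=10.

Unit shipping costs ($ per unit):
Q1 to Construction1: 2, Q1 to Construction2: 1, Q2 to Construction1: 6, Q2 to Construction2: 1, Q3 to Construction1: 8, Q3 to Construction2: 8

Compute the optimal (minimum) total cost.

610

An optimal shipping plan:
  Q1->Construction1: 30 truckloads
  Q2->Construction1: 10 truckloads
  Q2->Construction2: 10 truckloads
  Q3->Construction1: 60 truckloads
Total cost = $610.
(Supply check: Q1 ships 30; Q2 ships 20; Q3 ships 60.)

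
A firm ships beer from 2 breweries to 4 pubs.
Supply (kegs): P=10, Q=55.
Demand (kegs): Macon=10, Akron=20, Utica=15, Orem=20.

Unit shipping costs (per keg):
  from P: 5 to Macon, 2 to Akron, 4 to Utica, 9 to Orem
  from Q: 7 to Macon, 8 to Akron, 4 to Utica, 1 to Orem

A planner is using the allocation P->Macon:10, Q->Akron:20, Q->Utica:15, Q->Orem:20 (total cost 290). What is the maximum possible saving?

40

Current plan cost = 10·5 + 20·8 + 15·4 + 20·1 = 290.
Optimal plan:
  P→Akron: 10 kegs
  Q→Macon: 10 kegs
  Q→Akron: 10 kegs
  Q→Utica: 15 kegs
  Q→Orem: 20 kegs
Optimal cost = 250.
Saving = 290 − 250 = 40.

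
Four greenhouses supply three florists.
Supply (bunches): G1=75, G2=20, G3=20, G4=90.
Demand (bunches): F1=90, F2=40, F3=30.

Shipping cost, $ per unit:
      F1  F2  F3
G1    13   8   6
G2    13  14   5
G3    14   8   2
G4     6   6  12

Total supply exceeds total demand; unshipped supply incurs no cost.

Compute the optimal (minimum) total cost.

One minimum-cost allocation:
  G1→F2: 40 bunches
  G2→F3: 10 bunches
  G3→F3: 20 bunches
  G4→F1: 90 bunches
Total cost = $950.

950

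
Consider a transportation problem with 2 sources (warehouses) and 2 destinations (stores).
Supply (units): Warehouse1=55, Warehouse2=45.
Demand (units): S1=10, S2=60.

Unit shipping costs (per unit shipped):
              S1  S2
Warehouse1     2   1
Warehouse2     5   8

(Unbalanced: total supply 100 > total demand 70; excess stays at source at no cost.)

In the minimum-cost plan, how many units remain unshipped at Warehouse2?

Minimum-cost shipments:
  Warehouse1→S2: 55 × 1 = 55
  Warehouse2→S1: 10 × 5 = 50
  Warehouse2→S2: 5 × 8 = 40
Total cost = 145.
Warehouse2 ships 15 of its 45, leaving 30.

30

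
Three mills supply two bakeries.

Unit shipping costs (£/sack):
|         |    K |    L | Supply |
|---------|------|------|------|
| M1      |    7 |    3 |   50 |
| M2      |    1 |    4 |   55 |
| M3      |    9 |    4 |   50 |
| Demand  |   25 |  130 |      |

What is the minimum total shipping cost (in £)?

One minimum-cost allocation:
  M1 to L: 50 × £3 = £150
  M2 to K: 25 × £1 = £25
  M2 to L: 30 × £4 = £120
  M3 to L: 50 × £4 = £200
Total = 150 + 25 + 120 + 200 = £495.
(Supply check: M1 ships 50; M2 ships 55; M3 ships 50.)

495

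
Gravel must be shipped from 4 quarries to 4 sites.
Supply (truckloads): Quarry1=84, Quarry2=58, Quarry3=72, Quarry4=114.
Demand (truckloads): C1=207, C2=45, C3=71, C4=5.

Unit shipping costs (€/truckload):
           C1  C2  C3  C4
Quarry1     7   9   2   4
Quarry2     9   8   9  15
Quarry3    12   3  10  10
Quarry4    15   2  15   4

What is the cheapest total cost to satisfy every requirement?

Optimal allocation:
  Quarry1–C1: 13 × €7 = €91
  Quarry1–C3: 71 × €2 = €142
  Quarry2–C1: 58 × €9 = €522
  Quarry3–C1: 72 × €12 = €864
  Quarry4–C1: 64 × €15 = €960
  Quarry4–C2: 45 × €2 = €90
  Quarry4–C4: 5 × €4 = €20
Total = 91 + 142 + 522 + 864 + 960 + 90 + 20 = €2689.

2689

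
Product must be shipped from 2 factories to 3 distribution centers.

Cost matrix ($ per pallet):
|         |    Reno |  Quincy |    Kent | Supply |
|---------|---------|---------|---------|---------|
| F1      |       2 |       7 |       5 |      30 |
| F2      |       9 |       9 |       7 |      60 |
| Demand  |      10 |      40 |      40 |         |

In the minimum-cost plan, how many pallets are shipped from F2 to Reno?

The minimum-cost plan:
  F1–Reno: 10 pallets
  F1–Quincy: 20 pallets
  F2–Quincy: 20 pallets
  F2–Kent: 40 pallets
Total cost = $620.
The route F2→Reno is not used.

0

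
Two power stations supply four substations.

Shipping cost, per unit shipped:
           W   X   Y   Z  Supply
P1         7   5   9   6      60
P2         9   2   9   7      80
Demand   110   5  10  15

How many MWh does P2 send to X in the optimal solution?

5

Solving gives:
  P1→W: 60 × 7 = 420
  P2→W: 50 × 9 = 450
  P2→X: 5 × 2 = 10
  P2→Y: 10 × 9 = 90
  P2→Z: 15 × 7 = 105
Total cost = 1075.
So P2→X carries 5 MWh.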